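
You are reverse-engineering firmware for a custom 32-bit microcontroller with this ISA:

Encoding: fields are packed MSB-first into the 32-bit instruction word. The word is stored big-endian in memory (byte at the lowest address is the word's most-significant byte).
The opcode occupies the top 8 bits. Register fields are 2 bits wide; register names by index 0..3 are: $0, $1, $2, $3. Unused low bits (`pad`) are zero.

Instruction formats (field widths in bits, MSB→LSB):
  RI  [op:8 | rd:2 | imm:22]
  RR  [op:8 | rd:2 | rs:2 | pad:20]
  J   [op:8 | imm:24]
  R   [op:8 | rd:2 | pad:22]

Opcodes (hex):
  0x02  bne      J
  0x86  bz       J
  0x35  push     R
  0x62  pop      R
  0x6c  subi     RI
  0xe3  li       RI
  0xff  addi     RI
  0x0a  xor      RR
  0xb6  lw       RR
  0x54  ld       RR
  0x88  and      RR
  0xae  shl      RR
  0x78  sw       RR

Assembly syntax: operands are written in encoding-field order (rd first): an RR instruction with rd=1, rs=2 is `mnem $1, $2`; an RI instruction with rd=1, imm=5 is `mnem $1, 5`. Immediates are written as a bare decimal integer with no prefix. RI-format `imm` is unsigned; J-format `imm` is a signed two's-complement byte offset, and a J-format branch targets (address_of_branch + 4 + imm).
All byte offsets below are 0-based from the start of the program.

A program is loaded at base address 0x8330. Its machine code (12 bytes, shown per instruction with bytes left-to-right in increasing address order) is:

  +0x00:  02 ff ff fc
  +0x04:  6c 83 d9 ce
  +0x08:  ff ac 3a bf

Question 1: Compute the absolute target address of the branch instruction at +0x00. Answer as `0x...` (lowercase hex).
+0x00: 02 ff ff fc ⇒ word 0x02fffffc (big)
  op=0x02fffffc>>24=0x2 ⇒ bne (J)
  imm@[23:0]=0xfffffc (s24→-4) ⇒ -4
  target = base 0x8330 + off 0x00 + 4 + imm -4 = 0x8330

0x8330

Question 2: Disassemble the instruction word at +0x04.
[04] 6c 83 d9 ce → 0x6c83d9ce
  op=0x6c83d9ce>>24=0x6c ⇒ subi (RI)
  [23:22] rd=2 = $2
  [21:0] imm=252366 = 252366

subi $2, 252366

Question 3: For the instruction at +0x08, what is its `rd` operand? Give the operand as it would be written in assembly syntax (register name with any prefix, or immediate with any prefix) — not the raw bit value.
@+08  big-endian(ff ac 3a bf) = 0xffac3abf
  op=0xffac3abf>>24=0xff ⇒ addi (RI)
  rd@[23:22]=0x2 ⇒ $2
  imm@[21:0]=0x2c3abf ⇒ 2898623

$2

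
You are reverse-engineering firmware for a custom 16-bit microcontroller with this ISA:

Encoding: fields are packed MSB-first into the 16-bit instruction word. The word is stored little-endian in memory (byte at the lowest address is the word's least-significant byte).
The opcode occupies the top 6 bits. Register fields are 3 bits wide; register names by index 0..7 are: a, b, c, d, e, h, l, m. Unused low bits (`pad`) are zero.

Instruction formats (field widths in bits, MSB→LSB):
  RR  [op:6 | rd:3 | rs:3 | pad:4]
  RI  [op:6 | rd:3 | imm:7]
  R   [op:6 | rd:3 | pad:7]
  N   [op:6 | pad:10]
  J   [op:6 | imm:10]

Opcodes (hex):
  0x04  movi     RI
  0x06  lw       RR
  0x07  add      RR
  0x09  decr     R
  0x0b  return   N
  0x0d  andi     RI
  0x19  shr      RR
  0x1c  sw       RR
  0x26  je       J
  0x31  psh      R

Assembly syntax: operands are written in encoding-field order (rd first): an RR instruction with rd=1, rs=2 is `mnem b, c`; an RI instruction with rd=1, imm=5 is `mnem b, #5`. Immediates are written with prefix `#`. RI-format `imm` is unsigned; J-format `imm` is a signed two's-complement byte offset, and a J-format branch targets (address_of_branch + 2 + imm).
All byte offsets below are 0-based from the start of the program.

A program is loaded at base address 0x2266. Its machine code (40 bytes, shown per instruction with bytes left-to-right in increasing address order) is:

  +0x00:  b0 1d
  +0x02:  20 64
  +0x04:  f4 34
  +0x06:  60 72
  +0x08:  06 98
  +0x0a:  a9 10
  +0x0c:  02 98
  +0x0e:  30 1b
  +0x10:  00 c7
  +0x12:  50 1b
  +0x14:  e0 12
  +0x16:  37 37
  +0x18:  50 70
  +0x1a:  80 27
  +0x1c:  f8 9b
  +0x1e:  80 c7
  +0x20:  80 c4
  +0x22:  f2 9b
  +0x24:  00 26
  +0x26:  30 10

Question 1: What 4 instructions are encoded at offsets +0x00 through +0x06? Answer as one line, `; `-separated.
add d, d; shr a, c; andi b, #116; sw e, l

+0x00: b0 1d ⇒ word 0x1db0 (little)
  top 6b → 0x7 → add [RR]
  rd: (w>>7)&0x7=0x3 → d
  rs: (w>>4)&0x7=0x3 → d
+0x02: 20 64 ⇒ word 0x6420 (little)
  top 6b → 0x19 → shr [RR]
  rd: (w>>7)&0x7=0x0 → a
  rs: (w>>4)&0x7=0x2 → c
+0x04: f4 34 ⇒ word 0x34f4 (little)
  top 6b → 0xd → andi [RI]
  rd: (w>>7)&0x7=0x1 → b
  imm: (w>>0)&0x7f=0x74 → #116
+0x06: 60 72 ⇒ word 0x7260 (little)
  top 6b → 0x1c → sw [RR]
  rd: (w>>7)&0x7=0x4 → e
  rs: (w>>4)&0x7=0x6 → l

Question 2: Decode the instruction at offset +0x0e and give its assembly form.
[0e] 30 1b → 0x1b30
  opcode bits[15:10]=0x6: lw/RR
  [9:7] rd=6 = l
  [6:4] rs=3 = d

lw l, d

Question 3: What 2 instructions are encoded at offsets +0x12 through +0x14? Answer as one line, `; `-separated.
lw l, h; movi h, #96

+0x12: 50 1b ⇒ word 0x1b50 (little)
  top 6b → 0x6 → lw [RR]
  rd: (w>>7)&0x7=0x6 → l
  rs: (w>>4)&0x7=0x5 → h
+0x14: e0 12 ⇒ word 0x12e0 (little)
  top 6b → 0x4 → movi [RI]
  rd: (w>>7)&0x7=0x5 → h
  imm: (w>>0)&0x7f=0x60 → #96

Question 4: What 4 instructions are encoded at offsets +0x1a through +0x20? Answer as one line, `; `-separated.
@+1a  little-endian(80 27) = 0x2780
  opcode bits[15:10]=0x9: decr/R
  [9:7] rd=7 = m
@+1c  little-endian(f8 9b) = 0x9bf8
  opcode bits[15:10]=0x26: je/J
  [9:0] imm=1016 (s10→-8) = #-8
@+1e  little-endian(80 c7) = 0xc780
  opcode bits[15:10]=0x31: psh/R
  [9:7] rd=7 = m
@+20  little-endian(80 c4) = 0xc480
  opcode bits[15:10]=0x31: psh/R
  [9:7] rd=1 = b

decr m; je #-8; psh m; psh b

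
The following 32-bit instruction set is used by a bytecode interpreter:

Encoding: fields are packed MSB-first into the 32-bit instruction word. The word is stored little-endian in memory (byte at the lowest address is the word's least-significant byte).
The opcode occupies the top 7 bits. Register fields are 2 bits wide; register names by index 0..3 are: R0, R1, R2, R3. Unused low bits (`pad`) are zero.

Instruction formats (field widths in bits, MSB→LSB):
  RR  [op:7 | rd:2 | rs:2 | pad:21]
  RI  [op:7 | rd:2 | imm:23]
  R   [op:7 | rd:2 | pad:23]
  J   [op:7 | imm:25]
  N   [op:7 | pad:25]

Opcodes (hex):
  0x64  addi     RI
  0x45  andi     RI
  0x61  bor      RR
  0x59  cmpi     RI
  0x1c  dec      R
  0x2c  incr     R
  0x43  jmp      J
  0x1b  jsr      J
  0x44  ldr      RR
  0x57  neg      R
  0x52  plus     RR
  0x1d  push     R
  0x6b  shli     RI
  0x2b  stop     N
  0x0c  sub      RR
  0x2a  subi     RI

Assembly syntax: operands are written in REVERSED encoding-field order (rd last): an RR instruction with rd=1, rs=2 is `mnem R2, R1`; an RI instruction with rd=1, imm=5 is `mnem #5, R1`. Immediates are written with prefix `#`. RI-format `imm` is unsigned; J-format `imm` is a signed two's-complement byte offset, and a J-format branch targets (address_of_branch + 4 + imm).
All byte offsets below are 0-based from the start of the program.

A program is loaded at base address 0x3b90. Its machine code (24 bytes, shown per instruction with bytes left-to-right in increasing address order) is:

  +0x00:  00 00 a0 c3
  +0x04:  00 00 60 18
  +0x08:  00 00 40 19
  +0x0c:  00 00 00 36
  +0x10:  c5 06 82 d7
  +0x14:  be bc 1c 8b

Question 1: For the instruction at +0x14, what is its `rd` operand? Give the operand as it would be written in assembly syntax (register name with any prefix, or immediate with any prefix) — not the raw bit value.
R2

off 0x14: read be bc 1c 8b as little → 0x8b1cbcbe
  opcode bits[31:25]=0x45: andi/RI
  rd@[24:23]=0x2 ⇒ R2
  imm@[22:0]=0x1cbcbe ⇒ #1883326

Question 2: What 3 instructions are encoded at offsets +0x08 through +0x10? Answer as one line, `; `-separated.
off 0x08: read 00 00 40 19 as little → 0x19400000
  op=0x19400000>>25=0xc ⇒ sub (RR)
  rd: (w>>23)&0x3=0x2 → R2
  rs: (w>>21)&0x3=0x2 → R2
off 0x0c: read 00 00 00 36 as little → 0x36000000
  op=0x36000000>>25=0x1b ⇒ jsr (J)
  imm: (w>>0)&0x1ffffff=0x0 → #0
off 0x10: read c5 06 82 d7 as little → 0xd78206c5
  op=0xd78206c5>>25=0x6b ⇒ shli (RI)
  rd: (w>>23)&0x3=0x3 → R3
  imm: (w>>0)&0x7fffff=0x206c5 → #132805

sub R2, R2; jsr #0; shli #132805, R3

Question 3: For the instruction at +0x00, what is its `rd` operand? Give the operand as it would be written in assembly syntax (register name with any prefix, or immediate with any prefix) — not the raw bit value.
R3

+0x00: 00 00 a0 c3 ⇒ word 0xc3a00000 (little)
  opcode bits[31:25]=0x61: bor/RR
  [24:23] rd=3 = R3
  [22:21] rs=1 = R1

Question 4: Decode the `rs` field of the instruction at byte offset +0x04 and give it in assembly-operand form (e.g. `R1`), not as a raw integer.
R3

+0x04: 00 00 60 18 ⇒ word 0x18600000 (little)
  opcode bits[31:25]=0xc: sub/RR
  rd: (w>>23)&0x3=0x0 → R0
  rs: (w>>21)&0x3=0x3 → R3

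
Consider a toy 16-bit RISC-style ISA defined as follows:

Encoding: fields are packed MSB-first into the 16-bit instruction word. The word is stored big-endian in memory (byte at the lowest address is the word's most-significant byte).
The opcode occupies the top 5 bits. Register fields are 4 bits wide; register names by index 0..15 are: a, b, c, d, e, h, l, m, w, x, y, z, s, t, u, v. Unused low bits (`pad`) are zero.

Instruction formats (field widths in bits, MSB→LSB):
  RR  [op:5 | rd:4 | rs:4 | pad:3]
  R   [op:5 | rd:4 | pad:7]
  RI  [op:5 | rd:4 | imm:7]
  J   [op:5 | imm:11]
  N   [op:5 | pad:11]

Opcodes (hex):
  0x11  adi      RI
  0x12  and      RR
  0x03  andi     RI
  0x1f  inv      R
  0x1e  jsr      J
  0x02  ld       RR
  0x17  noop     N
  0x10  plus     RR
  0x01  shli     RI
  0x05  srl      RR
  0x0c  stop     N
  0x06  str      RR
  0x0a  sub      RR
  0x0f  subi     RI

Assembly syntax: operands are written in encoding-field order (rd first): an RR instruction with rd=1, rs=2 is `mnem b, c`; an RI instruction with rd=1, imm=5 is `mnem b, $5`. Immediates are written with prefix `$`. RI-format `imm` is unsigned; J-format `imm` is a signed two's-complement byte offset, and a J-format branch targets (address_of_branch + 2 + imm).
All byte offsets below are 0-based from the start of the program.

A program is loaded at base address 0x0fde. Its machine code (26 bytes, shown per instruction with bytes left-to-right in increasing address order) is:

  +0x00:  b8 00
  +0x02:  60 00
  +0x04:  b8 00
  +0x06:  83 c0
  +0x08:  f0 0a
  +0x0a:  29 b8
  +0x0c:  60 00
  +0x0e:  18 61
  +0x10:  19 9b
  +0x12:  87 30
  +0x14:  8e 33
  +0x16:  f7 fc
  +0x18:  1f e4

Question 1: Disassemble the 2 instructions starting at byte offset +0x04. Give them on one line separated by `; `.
noop; plus m, w

+0x04: b8 00 ⇒ word 0xb800 (big)
  opcode bits[15:11]=0x17: noop/N
+0x06: 83 c0 ⇒ word 0x83c0 (big)
  opcode bits[15:11]=0x10: plus/RR
  [10:7] rd=7 = m
  [6:3] rs=8 = w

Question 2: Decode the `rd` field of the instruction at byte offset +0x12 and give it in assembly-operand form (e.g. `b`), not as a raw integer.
u

@+12  big-endian(87 30) = 0x8730
  opcode bits[15:11]=0x10: plus/RR
  [10:7] rd=14 = u
  [6:3] rs=6 = l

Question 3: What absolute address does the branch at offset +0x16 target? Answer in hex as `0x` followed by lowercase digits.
0x0ff2

@+16  big-endian(f7 fc) = 0xf7fc
  op=0xf7fc>>11=0x1e ⇒ jsr (J)
  imm@[10:0]=0x7fc (s11→-4) ⇒ $-4
  target = base 0x0fde + off 0x16 + 2 + imm -4 = 0x0ff2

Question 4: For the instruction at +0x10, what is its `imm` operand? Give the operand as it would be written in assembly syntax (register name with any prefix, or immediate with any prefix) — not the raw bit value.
$27

[10] 19 9b → 0x199b
  opcode bits[15:11]=0x3: andi/RI
  [10:7] rd=3 = d
  [6:0] imm=27 = $27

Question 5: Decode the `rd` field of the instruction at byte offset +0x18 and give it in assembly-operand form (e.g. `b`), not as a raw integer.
+0x18: 1f e4 ⇒ word 0x1fe4 (big)
  op=0x1fe4>>11=0x3 ⇒ andi (RI)
  [10:7] rd=15 = v
  [6:0] imm=100 = $100

v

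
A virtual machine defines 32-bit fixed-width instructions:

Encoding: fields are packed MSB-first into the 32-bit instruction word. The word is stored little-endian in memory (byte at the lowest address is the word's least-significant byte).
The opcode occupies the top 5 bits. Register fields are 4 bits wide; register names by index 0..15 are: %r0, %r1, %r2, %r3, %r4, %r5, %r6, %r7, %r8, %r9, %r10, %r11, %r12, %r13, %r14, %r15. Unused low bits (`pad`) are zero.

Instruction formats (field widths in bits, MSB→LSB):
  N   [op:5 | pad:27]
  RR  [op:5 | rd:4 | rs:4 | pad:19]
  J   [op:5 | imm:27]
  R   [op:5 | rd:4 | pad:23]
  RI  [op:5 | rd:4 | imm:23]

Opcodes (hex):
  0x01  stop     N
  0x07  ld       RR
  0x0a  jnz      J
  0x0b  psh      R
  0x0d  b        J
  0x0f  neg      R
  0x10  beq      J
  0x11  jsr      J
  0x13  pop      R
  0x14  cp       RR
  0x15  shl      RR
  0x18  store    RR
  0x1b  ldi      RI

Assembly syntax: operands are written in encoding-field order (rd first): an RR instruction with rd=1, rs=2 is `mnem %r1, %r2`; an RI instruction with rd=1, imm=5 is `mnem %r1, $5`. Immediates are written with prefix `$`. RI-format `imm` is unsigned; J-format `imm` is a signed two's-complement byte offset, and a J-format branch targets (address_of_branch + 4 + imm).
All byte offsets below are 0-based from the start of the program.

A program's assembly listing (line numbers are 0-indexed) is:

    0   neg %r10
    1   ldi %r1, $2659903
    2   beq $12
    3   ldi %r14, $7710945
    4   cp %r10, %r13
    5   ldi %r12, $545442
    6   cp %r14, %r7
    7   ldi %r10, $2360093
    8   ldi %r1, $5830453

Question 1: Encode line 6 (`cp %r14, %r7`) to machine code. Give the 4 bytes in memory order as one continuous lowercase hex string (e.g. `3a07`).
000038a7

6. cp fields op=0x14:5|rd=14:4|rs=7:4|pad=0:19 → word a7380000h → 00 00 38 a7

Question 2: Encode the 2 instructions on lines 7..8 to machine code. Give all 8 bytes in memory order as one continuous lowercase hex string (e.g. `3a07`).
7. ldi fields op=0x1b:5|rd=10:4|imm=2360093:23 → word dd24031dh → 1d 03 24 dd
8. ldi fields op=0x1b:5|rd=1:4|imm=5830453:23 → word d8d8f735h → 35 f7 d8 d8

1d0324dd35f7d8d8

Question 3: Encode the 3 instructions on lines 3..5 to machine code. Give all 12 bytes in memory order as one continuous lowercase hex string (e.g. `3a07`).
e1a875df000068a5a25208de

line 3 (ldi): pack op=0x1b:5|rd=14:4|imm=7710945:23 = 0xdf75a8e1; little→ e1 a8 75 df
line 4 (cp): pack op=0x14:5|rd=10:4|rs=13:4|pad=0:19 = 0xa5680000; little→ 00 00 68 a5
line 5 (ldi): pack op=0x1b:5|rd=12:4|imm=545442:23 = 0xde0852a2; little→ a2 52 08 de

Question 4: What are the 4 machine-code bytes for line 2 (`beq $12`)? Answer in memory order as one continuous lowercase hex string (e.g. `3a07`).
0c000080

2. beq fields op=0x10:5|imm=12:27 → word 8000000ch → 0c 00 00 80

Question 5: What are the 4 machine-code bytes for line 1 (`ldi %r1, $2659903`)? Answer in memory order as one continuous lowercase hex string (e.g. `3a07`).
line 1 (ldi): pack op=0x1b:5|rd=1:4|imm=2659903:23 = 0xd8a8963f; little→ 3f 96 a8 d8

3f96a8d8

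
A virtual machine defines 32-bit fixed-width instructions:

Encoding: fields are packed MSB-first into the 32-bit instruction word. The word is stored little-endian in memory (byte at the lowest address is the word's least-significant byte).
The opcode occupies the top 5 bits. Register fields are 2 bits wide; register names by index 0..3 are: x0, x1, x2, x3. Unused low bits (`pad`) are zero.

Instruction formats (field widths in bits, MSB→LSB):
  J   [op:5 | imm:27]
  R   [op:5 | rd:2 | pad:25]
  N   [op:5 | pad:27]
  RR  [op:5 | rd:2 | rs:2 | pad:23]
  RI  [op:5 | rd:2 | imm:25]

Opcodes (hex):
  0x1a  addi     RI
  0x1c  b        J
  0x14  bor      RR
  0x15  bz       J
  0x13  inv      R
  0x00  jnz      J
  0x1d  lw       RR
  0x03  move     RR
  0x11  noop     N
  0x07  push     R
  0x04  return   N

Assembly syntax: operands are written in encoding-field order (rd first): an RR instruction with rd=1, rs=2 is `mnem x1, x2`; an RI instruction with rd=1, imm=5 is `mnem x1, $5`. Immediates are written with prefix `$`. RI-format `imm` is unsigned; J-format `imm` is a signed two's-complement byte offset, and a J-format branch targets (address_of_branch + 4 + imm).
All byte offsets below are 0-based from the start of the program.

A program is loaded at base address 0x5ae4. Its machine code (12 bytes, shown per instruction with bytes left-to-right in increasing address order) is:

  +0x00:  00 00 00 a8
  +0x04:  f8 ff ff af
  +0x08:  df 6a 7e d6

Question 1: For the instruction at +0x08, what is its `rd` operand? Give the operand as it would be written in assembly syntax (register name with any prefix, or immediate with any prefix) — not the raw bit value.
[08] df 6a 7e d6 → 0xd67e6adf
  op=0xd67e6adf>>27=0x1a ⇒ addi (RI)
  [26:25] rd=3 = x3
  [24:0] imm=8284895 = $8284895

x3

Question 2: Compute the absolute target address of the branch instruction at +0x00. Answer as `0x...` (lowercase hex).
0x5ae8

[00] 00 00 00 a8 → 0xa8000000
  top 5b → 0x15 → bz [J]
  imm@[26:0]=0x0 ⇒ $0
  target = base 0x5ae4 + off 0x00 + 4 + imm 0 = 0x5ae8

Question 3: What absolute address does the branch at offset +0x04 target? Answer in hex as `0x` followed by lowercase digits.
@+04  little-endian(f8 ff ff af) = 0xaffffff8
  opcode bits[31:27]=0x15: bz/J
  imm: (w>>0)&0x7ffffff=0x7fffff8 (s27→-8) → $-8
  target = base 0x5ae4 + off 0x04 + 4 + imm -8 = 0x5ae4

0x5ae4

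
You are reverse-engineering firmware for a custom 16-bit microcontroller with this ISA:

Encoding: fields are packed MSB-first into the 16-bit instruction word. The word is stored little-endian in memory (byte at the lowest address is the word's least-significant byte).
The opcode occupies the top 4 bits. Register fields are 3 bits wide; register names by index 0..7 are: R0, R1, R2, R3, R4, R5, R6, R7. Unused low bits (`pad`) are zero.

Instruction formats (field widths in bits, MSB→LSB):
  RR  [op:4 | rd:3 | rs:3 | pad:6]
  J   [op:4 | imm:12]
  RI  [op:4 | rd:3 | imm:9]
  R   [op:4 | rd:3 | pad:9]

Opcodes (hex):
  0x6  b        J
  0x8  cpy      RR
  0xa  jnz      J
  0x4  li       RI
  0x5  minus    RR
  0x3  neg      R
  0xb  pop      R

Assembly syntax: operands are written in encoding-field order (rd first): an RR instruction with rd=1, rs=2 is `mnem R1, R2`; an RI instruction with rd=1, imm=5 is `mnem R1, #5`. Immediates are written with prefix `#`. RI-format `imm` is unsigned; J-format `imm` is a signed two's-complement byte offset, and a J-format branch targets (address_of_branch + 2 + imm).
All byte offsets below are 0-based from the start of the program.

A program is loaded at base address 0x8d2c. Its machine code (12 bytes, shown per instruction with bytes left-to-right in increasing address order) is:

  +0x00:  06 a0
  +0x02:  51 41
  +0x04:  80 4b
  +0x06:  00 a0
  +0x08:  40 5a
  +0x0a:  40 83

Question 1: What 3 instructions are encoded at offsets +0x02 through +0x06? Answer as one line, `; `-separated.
li R0, #337; li R5, #384; jnz #0

[02] 51 41 → 0x4151
  opcode bits[15:12]=0x4: li/RI
  rd: (w>>9)&0x7=0x0 → R0
  imm: (w>>0)&0x1ff=0x151 → #337
[04] 80 4b → 0x4b80
  opcode bits[15:12]=0x4: li/RI
  rd: (w>>9)&0x7=0x5 → R5
  imm: (w>>0)&0x1ff=0x180 → #384
[06] 00 a0 → 0xa000
  opcode bits[15:12]=0xa: jnz/J
  imm: (w>>0)&0xfff=0x0 → #0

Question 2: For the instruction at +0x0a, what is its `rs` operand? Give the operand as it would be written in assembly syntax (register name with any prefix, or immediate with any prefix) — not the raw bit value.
off 0x0a: read 40 83 as little → 0x8340
  opcode bits[15:12]=0x8: cpy/RR
  [11:9] rd=1 = R1
  [8:6] rs=5 = R5

R5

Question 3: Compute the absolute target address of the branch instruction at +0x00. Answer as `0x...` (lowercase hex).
[00] 06 a0 → 0xa006
  top 4b → 0xa → jnz [J]
  [11:0] imm=6 = #6
  target = base 0x8d2c + off 0x00 + 2 + imm 6 = 0x8d34

0x8d34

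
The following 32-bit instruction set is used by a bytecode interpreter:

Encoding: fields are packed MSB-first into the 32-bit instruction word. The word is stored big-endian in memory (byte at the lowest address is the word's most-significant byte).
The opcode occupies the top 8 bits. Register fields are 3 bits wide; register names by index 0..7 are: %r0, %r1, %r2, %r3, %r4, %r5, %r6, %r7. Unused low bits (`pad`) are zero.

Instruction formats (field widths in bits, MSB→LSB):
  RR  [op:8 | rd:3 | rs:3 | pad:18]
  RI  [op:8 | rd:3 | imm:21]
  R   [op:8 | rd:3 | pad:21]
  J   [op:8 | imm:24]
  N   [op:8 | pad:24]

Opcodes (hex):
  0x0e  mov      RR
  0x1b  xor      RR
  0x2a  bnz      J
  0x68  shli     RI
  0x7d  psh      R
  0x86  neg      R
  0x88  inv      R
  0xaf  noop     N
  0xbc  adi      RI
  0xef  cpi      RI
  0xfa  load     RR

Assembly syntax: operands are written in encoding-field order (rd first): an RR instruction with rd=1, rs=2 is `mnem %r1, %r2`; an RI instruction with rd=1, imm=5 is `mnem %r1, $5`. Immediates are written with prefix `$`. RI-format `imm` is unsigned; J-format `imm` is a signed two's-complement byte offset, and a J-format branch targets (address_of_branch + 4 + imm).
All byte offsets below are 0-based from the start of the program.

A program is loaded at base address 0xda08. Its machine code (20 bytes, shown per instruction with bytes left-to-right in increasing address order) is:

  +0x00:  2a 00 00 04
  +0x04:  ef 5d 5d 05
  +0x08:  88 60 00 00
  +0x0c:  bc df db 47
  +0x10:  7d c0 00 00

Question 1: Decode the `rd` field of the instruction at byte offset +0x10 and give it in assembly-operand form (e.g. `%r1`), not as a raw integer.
@+10  big-endian(7d c0 00 00) = 0x7dc00000
  op=0x7dc00000>>24=0x7d ⇒ psh (R)
  rd@[23:21]=0x6 ⇒ %r6

%r6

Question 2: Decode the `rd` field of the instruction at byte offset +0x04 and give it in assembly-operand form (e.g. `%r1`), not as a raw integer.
[04] ef 5d 5d 05 → 0xef5d5d05
  opcode bits[31:24]=0xef: cpi/RI
  [23:21] rd=2 = %r2
  [20:0] imm=1924357 = $1924357

%r2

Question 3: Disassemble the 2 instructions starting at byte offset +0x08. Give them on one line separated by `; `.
+0x08: 88 60 00 00 ⇒ word 0x88600000 (big)
  top 8b → 0x88 → inv [R]
  [23:21] rd=3 = %r3
+0x0c: bc df db 47 ⇒ word 0xbcdfdb47 (big)
  top 8b → 0xbc → adi [RI]
  [23:21] rd=6 = %r6
  [20:0] imm=2087751 = $2087751

inv %r3; adi %r6, $2087751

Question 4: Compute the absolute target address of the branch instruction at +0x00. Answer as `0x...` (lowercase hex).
@+00  big-endian(2a 00 00 04) = 0x2a000004
  op=0x2a000004>>24=0x2a ⇒ bnz (J)
  imm: (w>>0)&0xffffff=0x4 → $4
  target = base 0xda08 + off 0x00 + 4 + imm 4 = 0xda10

0xda10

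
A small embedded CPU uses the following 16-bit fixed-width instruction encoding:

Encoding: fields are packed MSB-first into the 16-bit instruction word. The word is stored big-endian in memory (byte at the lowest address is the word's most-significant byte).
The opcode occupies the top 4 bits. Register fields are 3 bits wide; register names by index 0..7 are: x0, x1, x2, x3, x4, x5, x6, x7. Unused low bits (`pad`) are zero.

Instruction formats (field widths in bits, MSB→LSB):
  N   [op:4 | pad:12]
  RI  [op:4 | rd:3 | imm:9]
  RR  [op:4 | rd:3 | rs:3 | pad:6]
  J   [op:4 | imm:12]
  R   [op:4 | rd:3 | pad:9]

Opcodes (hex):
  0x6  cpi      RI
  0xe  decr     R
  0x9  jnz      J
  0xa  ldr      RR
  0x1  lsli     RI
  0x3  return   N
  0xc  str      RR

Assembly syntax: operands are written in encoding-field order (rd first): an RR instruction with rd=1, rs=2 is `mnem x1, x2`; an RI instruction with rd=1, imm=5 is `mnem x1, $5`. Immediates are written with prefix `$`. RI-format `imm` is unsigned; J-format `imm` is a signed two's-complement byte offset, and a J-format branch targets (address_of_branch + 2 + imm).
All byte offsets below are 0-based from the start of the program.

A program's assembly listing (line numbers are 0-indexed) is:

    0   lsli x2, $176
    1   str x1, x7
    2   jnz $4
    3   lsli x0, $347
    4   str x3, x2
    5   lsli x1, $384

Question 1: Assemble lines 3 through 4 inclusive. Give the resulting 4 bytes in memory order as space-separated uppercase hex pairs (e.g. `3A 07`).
11 5B C6 80

line 3 (lsli): pack op=0x1:4|rd=0:3|imm=347:9 = 0x115b; big→ 11 5b
line 4 (str): pack op=0xc:4|rd=3:3|rs=2:3|pad=0:6 = 0xc680; big→ c6 80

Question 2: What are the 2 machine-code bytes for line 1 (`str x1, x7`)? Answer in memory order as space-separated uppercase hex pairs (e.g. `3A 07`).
C3 C0

1. str fields op=0xc:4|rd=1:3|rs=7:3|pad=0:6 → word c3c0h → c3 c0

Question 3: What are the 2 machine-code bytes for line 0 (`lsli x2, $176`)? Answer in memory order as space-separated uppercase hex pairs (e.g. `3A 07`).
L0: lsli op=0x1:4|rd=2:3|imm=176:9 ⇒ 0x14b0 ⇒ big 14 b0

14 B0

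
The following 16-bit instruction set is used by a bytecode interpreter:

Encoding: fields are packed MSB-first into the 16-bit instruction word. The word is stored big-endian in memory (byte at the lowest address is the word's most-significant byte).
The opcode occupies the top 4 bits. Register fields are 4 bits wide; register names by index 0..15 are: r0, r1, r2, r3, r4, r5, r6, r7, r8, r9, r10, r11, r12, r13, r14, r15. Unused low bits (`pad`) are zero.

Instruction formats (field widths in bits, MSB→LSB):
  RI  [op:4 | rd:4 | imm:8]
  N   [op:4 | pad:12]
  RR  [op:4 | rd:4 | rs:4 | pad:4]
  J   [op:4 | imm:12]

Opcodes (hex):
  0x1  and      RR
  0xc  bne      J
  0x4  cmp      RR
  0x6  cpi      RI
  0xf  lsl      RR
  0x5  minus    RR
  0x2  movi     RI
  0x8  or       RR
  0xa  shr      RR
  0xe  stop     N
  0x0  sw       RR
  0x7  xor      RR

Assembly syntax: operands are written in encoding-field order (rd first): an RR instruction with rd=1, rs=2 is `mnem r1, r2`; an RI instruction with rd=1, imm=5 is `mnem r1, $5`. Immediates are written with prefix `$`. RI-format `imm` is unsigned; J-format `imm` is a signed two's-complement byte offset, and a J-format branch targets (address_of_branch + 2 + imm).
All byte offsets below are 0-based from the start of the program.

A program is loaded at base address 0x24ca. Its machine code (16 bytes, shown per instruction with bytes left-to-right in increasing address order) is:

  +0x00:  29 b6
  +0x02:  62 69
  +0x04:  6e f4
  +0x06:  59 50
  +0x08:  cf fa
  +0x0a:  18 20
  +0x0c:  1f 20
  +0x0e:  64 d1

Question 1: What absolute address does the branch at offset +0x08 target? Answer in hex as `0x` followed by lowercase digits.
0x24ce

[08] cf fa → 0xcffa
  opcode bits[15:12]=0xc: bne/J
  [11:0] imm=4090 (s12→-6) = $-6
  target = base 0x24ca + off 0x08 + 2 + imm -6 = 0x24ce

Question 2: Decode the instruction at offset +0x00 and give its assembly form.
movi r9, $182

+0x00: 29 b6 ⇒ word 0x29b6 (big)
  op=0x29b6>>12=0x2 ⇒ movi (RI)
  [11:8] rd=9 = r9
  [7:0] imm=182 = $182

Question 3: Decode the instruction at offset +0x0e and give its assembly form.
cpi r4, $209

+0x0e: 64 d1 ⇒ word 0x64d1 (big)
  opcode bits[15:12]=0x6: cpi/RI
  rd: (w>>8)&0xf=0x4 → r4
  imm: (w>>0)&0xff=0xd1 → $209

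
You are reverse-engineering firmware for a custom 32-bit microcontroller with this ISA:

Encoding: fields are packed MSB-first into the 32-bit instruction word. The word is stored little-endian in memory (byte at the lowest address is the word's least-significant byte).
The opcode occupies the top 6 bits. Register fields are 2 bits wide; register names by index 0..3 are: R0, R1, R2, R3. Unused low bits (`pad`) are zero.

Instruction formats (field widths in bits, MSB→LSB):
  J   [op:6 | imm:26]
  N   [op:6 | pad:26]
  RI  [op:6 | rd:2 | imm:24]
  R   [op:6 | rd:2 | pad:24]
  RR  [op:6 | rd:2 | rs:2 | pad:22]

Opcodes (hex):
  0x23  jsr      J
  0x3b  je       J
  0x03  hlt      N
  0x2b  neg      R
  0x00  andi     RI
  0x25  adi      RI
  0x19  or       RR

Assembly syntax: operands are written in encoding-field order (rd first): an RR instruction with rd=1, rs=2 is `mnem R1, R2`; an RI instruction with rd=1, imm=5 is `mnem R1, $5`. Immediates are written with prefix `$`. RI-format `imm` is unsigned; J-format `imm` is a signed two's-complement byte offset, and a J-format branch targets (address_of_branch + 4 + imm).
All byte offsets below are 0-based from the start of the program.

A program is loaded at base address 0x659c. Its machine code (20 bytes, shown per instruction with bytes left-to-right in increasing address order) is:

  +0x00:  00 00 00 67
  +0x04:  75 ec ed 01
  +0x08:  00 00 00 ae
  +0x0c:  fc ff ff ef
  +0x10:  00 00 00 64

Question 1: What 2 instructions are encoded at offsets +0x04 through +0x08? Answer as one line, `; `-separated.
off 0x04: read 75 ec ed 01 as little → 0x01edec75
  op=0x01edec75>>26=0x0 ⇒ andi (RI)
  rd: (w>>24)&0x3=0x1 → R1
  imm: (w>>0)&0xffffff=0xedec75 → $15592565
off 0x08: read 00 00 00 ae as little → 0xae000000
  op=0xae000000>>26=0x2b ⇒ neg (R)
  rd: (w>>24)&0x3=0x2 → R2

andi R1, $15592565; neg R2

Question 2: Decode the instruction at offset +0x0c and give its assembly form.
+0x0c: fc ff ff ef ⇒ word 0xeffffffc (little)
  opcode bits[31:26]=0x3b: je/J
  imm@[25:0]=0x3fffffc (s26→-4) ⇒ $-4

je $-4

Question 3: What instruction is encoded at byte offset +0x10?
or R0, R0

[10] 00 00 00 64 → 0x64000000
  top 6b → 0x19 → or [RR]
  [25:24] rd=0 = R0
  [23:22] rs=0 = R0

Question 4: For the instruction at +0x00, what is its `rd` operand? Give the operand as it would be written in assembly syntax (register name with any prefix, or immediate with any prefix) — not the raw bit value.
off 0x00: read 00 00 00 67 as little → 0x67000000
  opcode bits[31:26]=0x19: or/RR
  [25:24] rd=3 = R3
  [23:22] rs=0 = R0

R3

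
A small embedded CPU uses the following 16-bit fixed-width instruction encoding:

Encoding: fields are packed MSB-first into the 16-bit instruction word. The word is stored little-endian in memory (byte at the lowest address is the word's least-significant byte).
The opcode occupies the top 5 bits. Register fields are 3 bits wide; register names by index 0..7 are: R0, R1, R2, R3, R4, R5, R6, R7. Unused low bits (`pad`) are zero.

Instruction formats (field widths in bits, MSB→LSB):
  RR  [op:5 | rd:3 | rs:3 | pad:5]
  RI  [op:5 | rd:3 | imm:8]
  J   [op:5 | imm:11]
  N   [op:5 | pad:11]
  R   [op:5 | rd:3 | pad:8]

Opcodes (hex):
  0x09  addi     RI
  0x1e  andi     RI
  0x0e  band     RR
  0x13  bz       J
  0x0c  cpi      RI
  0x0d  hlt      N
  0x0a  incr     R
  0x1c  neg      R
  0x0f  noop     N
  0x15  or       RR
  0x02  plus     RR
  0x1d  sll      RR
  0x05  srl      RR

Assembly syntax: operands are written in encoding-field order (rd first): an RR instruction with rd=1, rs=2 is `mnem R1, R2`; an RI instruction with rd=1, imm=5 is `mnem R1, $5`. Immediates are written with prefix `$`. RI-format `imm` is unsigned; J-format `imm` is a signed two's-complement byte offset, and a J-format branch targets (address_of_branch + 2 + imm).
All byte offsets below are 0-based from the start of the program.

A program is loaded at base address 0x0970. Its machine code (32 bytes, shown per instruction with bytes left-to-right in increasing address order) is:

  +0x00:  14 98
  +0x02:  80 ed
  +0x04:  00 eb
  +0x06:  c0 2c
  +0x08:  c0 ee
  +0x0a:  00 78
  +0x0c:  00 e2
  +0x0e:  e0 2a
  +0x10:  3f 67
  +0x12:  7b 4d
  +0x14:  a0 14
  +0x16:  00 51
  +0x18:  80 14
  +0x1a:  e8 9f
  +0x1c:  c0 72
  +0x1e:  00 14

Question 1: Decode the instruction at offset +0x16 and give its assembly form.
incr R1

off 0x16: read 00 51 as little → 0x5100
  op=0x5100>>11=0xa ⇒ incr (R)
  rd@[10:8]=0x1 ⇒ R1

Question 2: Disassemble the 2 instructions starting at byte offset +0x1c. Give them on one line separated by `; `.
band R2, R6; plus R4, R0

[1c] c0 72 → 0x72c0
  top 5b → 0xe → band [RR]
  rd: (w>>8)&0x7=0x2 → R2
  rs: (w>>5)&0x7=0x6 → R6
[1e] 00 14 → 0x1400
  top 5b → 0x2 → plus [RR]
  rd: (w>>8)&0x7=0x4 → R4
  rs: (w>>5)&0x7=0x0 → R0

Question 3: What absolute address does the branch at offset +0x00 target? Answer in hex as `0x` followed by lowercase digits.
0x0986

off 0x00: read 14 98 as little → 0x9814
  top 5b → 0x13 → bz [J]
  [10:0] imm=20 = $20
  target = base 0x0970 + off 0x00 + 2 + imm 20 = 0x0986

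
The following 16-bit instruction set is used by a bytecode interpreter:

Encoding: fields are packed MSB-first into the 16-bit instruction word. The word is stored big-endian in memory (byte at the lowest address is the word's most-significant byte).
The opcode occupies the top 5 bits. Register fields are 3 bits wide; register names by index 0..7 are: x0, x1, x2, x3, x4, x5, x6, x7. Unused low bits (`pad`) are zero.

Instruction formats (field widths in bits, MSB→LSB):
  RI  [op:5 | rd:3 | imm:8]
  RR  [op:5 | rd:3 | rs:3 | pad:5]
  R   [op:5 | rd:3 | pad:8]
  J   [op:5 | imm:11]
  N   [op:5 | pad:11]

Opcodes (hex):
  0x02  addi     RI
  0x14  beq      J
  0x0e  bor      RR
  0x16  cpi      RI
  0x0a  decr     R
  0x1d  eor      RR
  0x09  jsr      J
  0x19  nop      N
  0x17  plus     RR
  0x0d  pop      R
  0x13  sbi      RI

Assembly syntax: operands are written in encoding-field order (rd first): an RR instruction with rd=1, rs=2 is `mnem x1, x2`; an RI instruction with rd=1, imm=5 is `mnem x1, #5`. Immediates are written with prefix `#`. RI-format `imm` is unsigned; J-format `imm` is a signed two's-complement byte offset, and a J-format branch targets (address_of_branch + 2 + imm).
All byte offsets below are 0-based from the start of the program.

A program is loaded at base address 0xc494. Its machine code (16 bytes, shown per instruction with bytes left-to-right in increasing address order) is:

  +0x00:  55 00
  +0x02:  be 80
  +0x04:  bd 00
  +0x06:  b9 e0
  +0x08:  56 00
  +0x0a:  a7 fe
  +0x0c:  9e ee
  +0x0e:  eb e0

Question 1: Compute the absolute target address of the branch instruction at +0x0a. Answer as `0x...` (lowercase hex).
@+0a  big-endian(a7 fe) = 0xa7fe
  top 5b → 0x14 → beq [J]
  imm@[10:0]=0x7fe (s11→-2) ⇒ #-2
  target = base 0xc494 + off 0x0a + 2 + imm -2 = 0xc49e

0xc49e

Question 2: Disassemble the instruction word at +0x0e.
+0x0e: eb e0 ⇒ word 0xebe0 (big)
  top 5b → 0x1d → eor [RR]
  rd@[10:8]=0x3 ⇒ x3
  rs@[7:5]=0x7 ⇒ x7

eor x3, x7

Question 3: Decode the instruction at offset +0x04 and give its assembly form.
@+04  big-endian(bd 00) = 0xbd00
  opcode bits[15:11]=0x17: plus/RR
  rd@[10:8]=0x5 ⇒ x5
  rs@[7:5]=0x0 ⇒ x0

plus x5, x0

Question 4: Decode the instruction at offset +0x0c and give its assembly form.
@+0c  big-endian(9e ee) = 0x9eee
  opcode bits[15:11]=0x13: sbi/RI
  [10:8] rd=6 = x6
  [7:0] imm=238 = #238

sbi x6, #238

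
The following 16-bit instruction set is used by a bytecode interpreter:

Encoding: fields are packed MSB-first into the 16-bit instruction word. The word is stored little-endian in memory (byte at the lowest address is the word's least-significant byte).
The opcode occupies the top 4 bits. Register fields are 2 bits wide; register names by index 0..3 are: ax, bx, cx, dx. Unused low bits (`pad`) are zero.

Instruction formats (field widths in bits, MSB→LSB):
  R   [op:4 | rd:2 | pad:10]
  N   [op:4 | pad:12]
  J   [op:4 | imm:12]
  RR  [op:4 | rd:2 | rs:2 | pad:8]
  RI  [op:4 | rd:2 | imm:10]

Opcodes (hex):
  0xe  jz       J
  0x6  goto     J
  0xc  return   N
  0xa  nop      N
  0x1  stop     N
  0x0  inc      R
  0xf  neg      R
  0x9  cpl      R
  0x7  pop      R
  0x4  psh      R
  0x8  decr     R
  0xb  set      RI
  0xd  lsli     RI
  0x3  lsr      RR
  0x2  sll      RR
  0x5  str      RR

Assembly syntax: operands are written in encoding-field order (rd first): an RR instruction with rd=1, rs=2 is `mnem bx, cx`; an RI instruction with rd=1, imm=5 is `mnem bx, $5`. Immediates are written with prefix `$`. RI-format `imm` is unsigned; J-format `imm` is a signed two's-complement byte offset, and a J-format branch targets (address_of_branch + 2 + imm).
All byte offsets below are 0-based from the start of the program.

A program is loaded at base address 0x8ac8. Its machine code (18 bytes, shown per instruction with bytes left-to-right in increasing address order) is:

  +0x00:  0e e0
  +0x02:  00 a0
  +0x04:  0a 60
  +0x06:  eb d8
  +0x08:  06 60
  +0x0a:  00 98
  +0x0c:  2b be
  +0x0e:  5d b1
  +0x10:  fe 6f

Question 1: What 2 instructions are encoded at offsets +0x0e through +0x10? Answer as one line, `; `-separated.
set ax, $349; goto $-2

+0x0e: 5d b1 ⇒ word 0xb15d (little)
  op=0xb15d>>12=0xb ⇒ set (RI)
  rd: (w>>10)&0x3=0x0 → ax
  imm: (w>>0)&0x3ff=0x15d → $349
+0x10: fe 6f ⇒ word 0x6ffe (little)
  op=0x6ffe>>12=0x6 ⇒ goto (J)
  imm: (w>>0)&0xfff=0xffe (s12→-2) → $-2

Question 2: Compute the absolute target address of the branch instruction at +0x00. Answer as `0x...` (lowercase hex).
[00] 0e e0 → 0xe00e
  op=0xe00e>>12=0xe ⇒ jz (J)
  [11:0] imm=14 = $14
  target = base 0x8ac8 + off 0x00 + 2 + imm 14 = 0x8ad8

0x8ad8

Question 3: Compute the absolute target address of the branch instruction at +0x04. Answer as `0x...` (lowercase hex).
0x8ad8

+0x04: 0a 60 ⇒ word 0x600a (little)
  top 4b → 0x6 → goto [J]
  imm: (w>>0)&0xfff=0xa → $10
  target = base 0x8ac8 + off 0x04 + 2 + imm 10 = 0x8ad8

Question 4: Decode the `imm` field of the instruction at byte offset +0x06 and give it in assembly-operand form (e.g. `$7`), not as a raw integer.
+0x06: eb d8 ⇒ word 0xd8eb (little)
  opcode bits[15:12]=0xd: lsli/RI
  [11:10] rd=2 = cx
  [9:0] imm=235 = $235

$235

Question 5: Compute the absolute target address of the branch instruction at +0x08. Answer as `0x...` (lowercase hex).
+0x08: 06 60 ⇒ word 0x6006 (little)
  op=0x6006>>12=0x6 ⇒ goto (J)
  imm@[11:0]=0x6 ⇒ $6
  target = base 0x8ac8 + off 0x08 + 2 + imm 6 = 0x8ad8

0x8ad8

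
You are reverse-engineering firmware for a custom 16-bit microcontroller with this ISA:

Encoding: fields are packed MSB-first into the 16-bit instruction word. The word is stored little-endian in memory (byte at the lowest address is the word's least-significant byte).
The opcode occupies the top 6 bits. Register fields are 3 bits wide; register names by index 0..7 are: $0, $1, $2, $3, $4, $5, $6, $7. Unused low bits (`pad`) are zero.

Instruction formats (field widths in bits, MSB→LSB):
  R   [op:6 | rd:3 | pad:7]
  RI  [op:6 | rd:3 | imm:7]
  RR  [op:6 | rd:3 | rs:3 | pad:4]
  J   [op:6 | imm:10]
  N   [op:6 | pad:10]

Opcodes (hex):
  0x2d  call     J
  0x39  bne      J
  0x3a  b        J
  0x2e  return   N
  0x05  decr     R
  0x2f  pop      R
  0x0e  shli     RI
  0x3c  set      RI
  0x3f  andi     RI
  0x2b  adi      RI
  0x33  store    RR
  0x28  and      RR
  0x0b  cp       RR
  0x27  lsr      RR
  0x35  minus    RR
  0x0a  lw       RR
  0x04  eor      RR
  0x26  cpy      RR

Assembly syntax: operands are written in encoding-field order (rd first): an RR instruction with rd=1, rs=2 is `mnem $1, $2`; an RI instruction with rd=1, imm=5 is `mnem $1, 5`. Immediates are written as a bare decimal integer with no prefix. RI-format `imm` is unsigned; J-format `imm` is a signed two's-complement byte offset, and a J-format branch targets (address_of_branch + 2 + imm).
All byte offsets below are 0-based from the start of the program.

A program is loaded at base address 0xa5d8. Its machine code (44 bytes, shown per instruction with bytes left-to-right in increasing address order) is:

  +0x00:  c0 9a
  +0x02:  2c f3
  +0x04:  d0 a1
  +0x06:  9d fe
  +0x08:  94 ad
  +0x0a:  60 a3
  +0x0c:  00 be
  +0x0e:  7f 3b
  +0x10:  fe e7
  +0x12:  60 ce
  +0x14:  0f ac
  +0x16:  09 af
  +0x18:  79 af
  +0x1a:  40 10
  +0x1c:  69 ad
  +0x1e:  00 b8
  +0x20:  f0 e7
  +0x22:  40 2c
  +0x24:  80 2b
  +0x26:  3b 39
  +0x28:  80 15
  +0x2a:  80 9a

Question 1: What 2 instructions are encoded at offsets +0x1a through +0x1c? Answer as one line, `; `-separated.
eor $0, $4; adi $2, 105

[1a] 40 10 → 0x1040
  opcode bits[15:10]=0x4: eor/RR
  rd: (w>>7)&0x7=0x0 → $0
  rs: (w>>4)&0x7=0x4 → $4
[1c] 69 ad → 0xad69
  opcode bits[15:10]=0x2b: adi/RI
  rd: (w>>7)&0x7=0x2 → $2
  imm: (w>>0)&0x7f=0x69 → 105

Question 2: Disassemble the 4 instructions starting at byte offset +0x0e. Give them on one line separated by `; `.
[0e] 7f 3b → 0x3b7f
  op=0x3b7f>>10=0xe ⇒ shli (RI)
  rd: (w>>7)&0x7=0x6 → $6
  imm: (w>>0)&0x7f=0x7f → 127
[10] fe e7 → 0xe7fe
  op=0xe7fe>>10=0x39 ⇒ bne (J)
  imm: (w>>0)&0x3ff=0x3fe (s10→-2) → -2
[12] 60 ce → 0xce60
  op=0xce60>>10=0x33 ⇒ store (RR)
  rd: (w>>7)&0x7=0x4 → $4
  rs: (w>>4)&0x7=0x6 → $6
[14] 0f ac → 0xac0f
  op=0xac0f>>10=0x2b ⇒ adi (RI)
  rd: (w>>7)&0x7=0x0 → $0
  imm: (w>>0)&0x7f=0xf → 15

shli $6, 127; bne -2; store $4, $6; adi $0, 15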